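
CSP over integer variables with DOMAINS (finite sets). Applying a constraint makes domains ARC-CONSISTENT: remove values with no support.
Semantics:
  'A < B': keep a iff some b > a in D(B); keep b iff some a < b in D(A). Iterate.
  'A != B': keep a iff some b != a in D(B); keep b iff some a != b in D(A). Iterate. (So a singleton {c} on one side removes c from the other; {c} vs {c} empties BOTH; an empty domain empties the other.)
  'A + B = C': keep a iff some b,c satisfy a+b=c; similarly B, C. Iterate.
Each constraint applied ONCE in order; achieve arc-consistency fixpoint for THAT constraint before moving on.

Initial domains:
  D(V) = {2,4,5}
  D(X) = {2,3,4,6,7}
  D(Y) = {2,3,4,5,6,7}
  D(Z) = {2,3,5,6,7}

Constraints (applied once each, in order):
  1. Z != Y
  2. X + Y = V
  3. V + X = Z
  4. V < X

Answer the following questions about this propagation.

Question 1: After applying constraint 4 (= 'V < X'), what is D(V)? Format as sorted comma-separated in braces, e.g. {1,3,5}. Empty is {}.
Answer: {}

Derivation:
Constraint 1 (Z != Y) on D(Z)={2,3,5,6,7} D(Y)={2,3,4,5,6,7}: no change
Constraint 2 (X + Y = V) on D(X)={2,3,4,6,7} D(Y)={2,3,4,5,6,7} D(V)={2,4,5}: X {2,3,4,6,7}->{2,3}; Y {2,3,4,5,6,7}->{2,3}; V {2,4,5}->{4,5}
Constraint 3 (V + X = Z) on D(V)={4,5} D(X)={2,3} D(Z)={2,3,5,6,7}: Z {2,3,5,6,7}->{6,7}
Constraint 4 (V < X) on D(V)={4,5} D(X)={2,3}: V {4,5}->{}; X {2,3}->{}
So after constraint 4: D(V) = {}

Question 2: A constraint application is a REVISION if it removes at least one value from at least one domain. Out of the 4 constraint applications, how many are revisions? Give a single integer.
Answer: 3

Derivation:
Constraint 1 (Z != Y) on D(Z)={2,3,5,6,7} D(Y)={2,3,4,5,6,7}: no change => not a revision
Constraint 2 (X + Y = V) on D(X)={2,3,4,6,7} D(Y)={2,3,4,5,6,7} D(V)={2,4,5}: X {2,3,4,6,7}->{2,3}; Y {2,3,4,5,6,7}->{2,3}; V {2,4,5}->{4,5} => REVISION
Constraint 3 (V + X = Z) on D(V)={4,5} D(X)={2,3} D(Z)={2,3,5,6,7}: Z {2,3,5,6,7}->{6,7} => REVISION
Constraint 4 (V < X) on D(V)={4,5} D(X)={2,3}: V {4,5}->{}; X {2,3}->{} => REVISION
Total revisions = 3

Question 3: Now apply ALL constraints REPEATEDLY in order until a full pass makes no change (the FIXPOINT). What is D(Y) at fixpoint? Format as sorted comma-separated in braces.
Answer: {}

Derivation:
pass 0 (initial): D(Y)={2,3,4,5,6,7}
pass 1: V {2,4,5}->{}; X {2,3,4,6,7}->{}; Y {2,3,4,5,6,7}->{2,3}; Z {2,3,5,6,7}->{6,7}
pass 2: Y {2,3}->{}; Z {6,7}->{}
pass 3: no change
Fixpoint after 3 passes: D(Y) = {}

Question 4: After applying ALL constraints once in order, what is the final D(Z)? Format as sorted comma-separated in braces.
Answer: {6,7}

Derivation:
Constraint 1 (Z != Y) on D(Z)={2,3,5,6,7} D(Y)={2,3,4,5,6,7}: no change
Constraint 2 (X + Y = V) on D(X)={2,3,4,6,7} D(Y)={2,3,4,5,6,7} D(V)={2,4,5}: X {2,3,4,6,7}->{2,3}; Y {2,3,4,5,6,7}->{2,3}; V {2,4,5}->{4,5}
Constraint 3 (V + X = Z) on D(V)={4,5} D(X)={2,3} D(Z)={2,3,5,6,7}: Z {2,3,5,6,7}->{6,7}
Constraint 4 (V < X) on D(V)={4,5} D(X)={2,3}: V {4,5}->{}; X {2,3}->{}
So after all 4 constraints: D(Z) = {6,7}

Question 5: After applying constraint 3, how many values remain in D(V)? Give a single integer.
Answer: 2

Derivation:
Constraint 1 (Z != Y) on D(Z)={2,3,5,6,7} D(Y)={2,3,4,5,6,7}: no change
Constraint 2 (X + Y = V) on D(X)={2,3,4,6,7} D(Y)={2,3,4,5,6,7} D(V)={2,4,5}: X {2,3,4,6,7}->{2,3}; Y {2,3,4,5,6,7}->{2,3}; V {2,4,5}->{4,5}
Constraint 3 (V + X = Z) on D(V)={4,5} D(X)={2,3} D(Z)={2,3,5,6,7}: Z {2,3,5,6,7}->{6,7}
So after constraint 3: D(V)={4,5}, size = 2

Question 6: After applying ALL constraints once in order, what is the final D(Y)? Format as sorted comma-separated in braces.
Constraint 1 (Z != Y) on D(Z)={2,3,5,6,7} D(Y)={2,3,4,5,6,7}: no change
Constraint 2 (X + Y = V) on D(X)={2,3,4,6,7} D(Y)={2,3,4,5,6,7} D(V)={2,4,5}: X {2,3,4,6,7}->{2,3}; Y {2,3,4,5,6,7}->{2,3}; V {2,4,5}->{4,5}
Constraint 3 (V + X = Z) on D(V)={4,5} D(X)={2,3} D(Z)={2,3,5,6,7}: Z {2,3,5,6,7}->{6,7}
Constraint 4 (V < X) on D(V)={4,5} D(X)={2,3}: V {4,5}->{}; X {2,3}->{}
So after all 4 constraints: D(Y) = {2,3}

Answer: {2,3}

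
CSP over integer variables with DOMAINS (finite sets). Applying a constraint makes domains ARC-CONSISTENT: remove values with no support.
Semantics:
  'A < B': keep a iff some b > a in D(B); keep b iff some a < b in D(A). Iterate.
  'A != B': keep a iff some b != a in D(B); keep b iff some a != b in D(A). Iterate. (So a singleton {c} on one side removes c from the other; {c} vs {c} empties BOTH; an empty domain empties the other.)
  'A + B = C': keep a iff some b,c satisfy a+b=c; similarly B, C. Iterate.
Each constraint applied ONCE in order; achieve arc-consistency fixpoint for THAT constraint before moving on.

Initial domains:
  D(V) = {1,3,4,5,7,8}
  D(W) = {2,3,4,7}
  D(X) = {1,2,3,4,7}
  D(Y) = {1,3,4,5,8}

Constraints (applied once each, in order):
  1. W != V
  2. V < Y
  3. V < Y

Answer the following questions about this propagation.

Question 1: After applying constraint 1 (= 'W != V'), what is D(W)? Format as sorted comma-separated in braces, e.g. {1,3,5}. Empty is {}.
Constraint 1 (W != V) on D(W)={2,3,4,7} D(V)={1,3,4,5,7,8}: no change
So after constraint 1: D(W) = {2,3,4,7}

Answer: {2,3,4,7}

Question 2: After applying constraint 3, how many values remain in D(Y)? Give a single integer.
Answer: 4

Derivation:
Constraint 1 (W != V) on D(W)={2,3,4,7} D(V)={1,3,4,5,7,8}: no change
Constraint 2 (V < Y) on D(V)={1,3,4,5,7,8} D(Y)={1,3,4,5,8}: V {1,3,4,5,7,8}->{1,3,4,5,7}; Y {1,3,4,5,8}->{3,4,5,8}
Constraint 3 (V < Y) on D(V)={1,3,4,5,7} D(Y)={3,4,5,8}: no change
So after constraint 3: D(Y)={3,4,5,8}, size = 4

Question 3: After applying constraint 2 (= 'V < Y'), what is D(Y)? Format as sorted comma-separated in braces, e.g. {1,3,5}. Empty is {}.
Constraint 1 (W != V) on D(W)={2,3,4,7} D(V)={1,3,4,5,7,8}: no change
Constraint 2 (V < Y) on D(V)={1,3,4,5,7,8} D(Y)={1,3,4,5,8}: V {1,3,4,5,7,8}->{1,3,4,5,7}; Y {1,3,4,5,8}->{3,4,5,8}
So after constraint 2: D(Y) = {3,4,5,8}

Answer: {3,4,5,8}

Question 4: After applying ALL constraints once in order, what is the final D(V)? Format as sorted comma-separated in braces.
Constraint 1 (W != V) on D(W)={2,3,4,7} D(V)={1,3,4,5,7,8}: no change
Constraint 2 (V < Y) on D(V)={1,3,4,5,7,8} D(Y)={1,3,4,5,8}: V {1,3,4,5,7,8}->{1,3,4,5,7}; Y {1,3,4,5,8}->{3,4,5,8}
Constraint 3 (V < Y) on D(V)={1,3,4,5,7} D(Y)={3,4,5,8}: no change
So after all 3 constraints: D(V) = {1,3,4,5,7}

Answer: {1,3,4,5,7}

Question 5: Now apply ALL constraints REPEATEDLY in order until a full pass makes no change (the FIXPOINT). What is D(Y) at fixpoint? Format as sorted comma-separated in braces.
pass 0 (initial): D(Y)={1,3,4,5,8}
pass 1: V {1,3,4,5,7,8}->{1,3,4,5,7}; Y {1,3,4,5,8}->{3,4,5,8}
pass 2: no change
Fixpoint after 2 passes: D(Y) = {3,4,5,8}

Answer: {3,4,5,8}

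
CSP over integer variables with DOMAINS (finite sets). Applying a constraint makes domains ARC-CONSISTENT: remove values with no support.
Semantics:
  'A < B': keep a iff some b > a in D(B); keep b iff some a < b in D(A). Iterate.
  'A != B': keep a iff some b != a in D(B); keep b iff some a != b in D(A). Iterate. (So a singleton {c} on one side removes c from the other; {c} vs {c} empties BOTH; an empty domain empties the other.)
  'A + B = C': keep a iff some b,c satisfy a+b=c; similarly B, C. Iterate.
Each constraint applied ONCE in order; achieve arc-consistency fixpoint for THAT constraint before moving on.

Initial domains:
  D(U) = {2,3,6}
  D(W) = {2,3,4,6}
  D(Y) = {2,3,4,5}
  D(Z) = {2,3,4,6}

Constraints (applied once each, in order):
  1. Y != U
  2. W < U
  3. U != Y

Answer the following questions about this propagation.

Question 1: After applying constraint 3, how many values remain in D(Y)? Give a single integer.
Constraint 1 (Y != U) on D(Y)={2,3,4,5} D(U)={2,3,6}: no change
Constraint 2 (W < U) on D(W)={2,3,4,6} D(U)={2,3,6}: W {2,3,4,6}->{2,3,4}; U {2,3,6}->{3,6}
Constraint 3 (U != Y) on D(U)={3,6} D(Y)={2,3,4,5}: no change
So after constraint 3: D(Y)={2,3,4,5}, size = 4

Answer: 4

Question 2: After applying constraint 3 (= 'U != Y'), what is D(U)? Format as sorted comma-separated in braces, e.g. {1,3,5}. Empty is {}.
Answer: {3,6}

Derivation:
Constraint 1 (Y != U) on D(Y)={2,3,4,5} D(U)={2,3,6}: no change
Constraint 2 (W < U) on D(W)={2,3,4,6} D(U)={2,3,6}: W {2,3,4,6}->{2,3,4}; U {2,3,6}->{3,6}
Constraint 3 (U != Y) on D(U)={3,6} D(Y)={2,3,4,5}: no change
So after constraint 3: D(U) = {3,6}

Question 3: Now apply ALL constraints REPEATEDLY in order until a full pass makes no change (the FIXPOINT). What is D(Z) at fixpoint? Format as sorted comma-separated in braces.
Answer: {2,3,4,6}

Derivation:
pass 0 (initial): D(Z)={2,3,4,6}
pass 1: U {2,3,6}->{3,6}; W {2,3,4,6}->{2,3,4}
pass 2: no change
Fixpoint after 2 passes: D(Z) = {2,3,4,6}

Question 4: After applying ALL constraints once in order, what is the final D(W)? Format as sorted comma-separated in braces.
Constraint 1 (Y != U) on D(Y)={2,3,4,5} D(U)={2,3,6}: no change
Constraint 2 (W < U) on D(W)={2,3,4,6} D(U)={2,3,6}: W {2,3,4,6}->{2,3,4}; U {2,3,6}->{3,6}
Constraint 3 (U != Y) on D(U)={3,6} D(Y)={2,3,4,5}: no change
So after all 3 constraints: D(W) = {2,3,4}

Answer: {2,3,4}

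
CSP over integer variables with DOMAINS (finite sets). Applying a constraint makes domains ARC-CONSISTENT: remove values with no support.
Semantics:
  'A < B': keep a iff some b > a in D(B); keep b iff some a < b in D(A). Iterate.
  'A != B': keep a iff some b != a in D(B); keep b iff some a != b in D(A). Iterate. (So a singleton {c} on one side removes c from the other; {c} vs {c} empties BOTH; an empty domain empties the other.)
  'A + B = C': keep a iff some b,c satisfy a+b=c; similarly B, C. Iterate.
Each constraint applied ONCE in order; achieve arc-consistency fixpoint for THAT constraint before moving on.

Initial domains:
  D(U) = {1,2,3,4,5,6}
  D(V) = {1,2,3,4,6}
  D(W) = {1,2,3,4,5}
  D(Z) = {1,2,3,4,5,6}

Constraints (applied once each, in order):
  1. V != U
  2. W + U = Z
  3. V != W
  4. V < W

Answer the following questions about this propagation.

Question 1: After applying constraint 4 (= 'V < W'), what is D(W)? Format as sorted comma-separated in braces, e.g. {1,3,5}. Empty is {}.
Answer: {2,3,4,5}

Derivation:
Constraint 1 (V != U) on D(V)={1,2,3,4,6} D(U)={1,2,3,4,5,6}: no change
Constraint 2 (W + U = Z) on D(W)={1,2,3,4,5} D(U)={1,2,3,4,5,6} D(Z)={1,2,3,4,5,6}: U {1,2,3,4,5,6}->{1,2,3,4,5}; Z {1,2,3,4,5,6}->{2,3,4,5,6}
Constraint 3 (V != W) on D(V)={1,2,3,4,6} D(W)={1,2,3,4,5}: no change
Constraint 4 (V < W) on D(V)={1,2,3,4,6} D(W)={1,2,3,4,5}: V {1,2,3,4,6}->{1,2,3,4}; W {1,2,3,4,5}->{2,3,4,5}
So after constraint 4: D(W) = {2,3,4,5}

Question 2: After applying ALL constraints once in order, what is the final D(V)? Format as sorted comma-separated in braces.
Constraint 1 (V != U) on D(V)={1,2,3,4,6} D(U)={1,2,3,4,5,6}: no change
Constraint 2 (W + U = Z) on D(W)={1,2,3,4,5} D(U)={1,2,3,4,5,6} D(Z)={1,2,3,4,5,6}: U {1,2,3,4,5,6}->{1,2,3,4,5}; Z {1,2,3,4,5,6}->{2,3,4,5,6}
Constraint 3 (V != W) on D(V)={1,2,3,4,6} D(W)={1,2,3,4,5}: no change
Constraint 4 (V < W) on D(V)={1,2,3,4,6} D(W)={1,2,3,4,5}: V {1,2,3,4,6}->{1,2,3,4}; W {1,2,3,4,5}->{2,3,4,5}
So after all 4 constraints: D(V) = {1,2,3,4}

Answer: {1,2,3,4}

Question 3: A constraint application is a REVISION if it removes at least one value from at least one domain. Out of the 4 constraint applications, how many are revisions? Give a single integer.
Constraint 1 (V != U) on D(V)={1,2,3,4,6} D(U)={1,2,3,4,5,6}: no change => not a revision
Constraint 2 (W + U = Z) on D(W)={1,2,3,4,5} D(U)={1,2,3,4,5,6} D(Z)={1,2,3,4,5,6}: U {1,2,3,4,5,6}->{1,2,3,4,5}; Z {1,2,3,4,5,6}->{2,3,4,5,6} => REVISION
Constraint 3 (V != W) on D(V)={1,2,3,4,6} D(W)={1,2,3,4,5}: no change => not a revision
Constraint 4 (V < W) on D(V)={1,2,3,4,6} D(W)={1,2,3,4,5}: V {1,2,3,4,6}->{1,2,3,4}; W {1,2,3,4,5}->{2,3,4,5} => REVISION
Total revisions = 2

Answer: 2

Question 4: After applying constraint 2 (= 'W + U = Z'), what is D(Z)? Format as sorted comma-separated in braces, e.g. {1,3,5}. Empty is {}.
Constraint 1 (V != U) on D(V)={1,2,3,4,6} D(U)={1,2,3,4,5,6}: no change
Constraint 2 (W + U = Z) on D(W)={1,2,3,4,5} D(U)={1,2,3,4,5,6} D(Z)={1,2,3,4,5,6}: U {1,2,3,4,5,6}->{1,2,3,4,5}; Z {1,2,3,4,5,6}->{2,3,4,5,6}
So after constraint 2: D(Z) = {2,3,4,5,6}

Answer: {2,3,4,5,6}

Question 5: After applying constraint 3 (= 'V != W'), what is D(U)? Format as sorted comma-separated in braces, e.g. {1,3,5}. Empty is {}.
Constraint 1 (V != U) on D(V)={1,2,3,4,6} D(U)={1,2,3,4,5,6}: no change
Constraint 2 (W + U = Z) on D(W)={1,2,3,4,5} D(U)={1,2,3,4,5,6} D(Z)={1,2,3,4,5,6}: U {1,2,3,4,5,6}->{1,2,3,4,5}; Z {1,2,3,4,5,6}->{2,3,4,5,6}
Constraint 3 (V != W) on D(V)={1,2,3,4,6} D(W)={1,2,3,4,5}: no change
So after constraint 3: D(U) = {1,2,3,4,5}

Answer: {1,2,3,4,5}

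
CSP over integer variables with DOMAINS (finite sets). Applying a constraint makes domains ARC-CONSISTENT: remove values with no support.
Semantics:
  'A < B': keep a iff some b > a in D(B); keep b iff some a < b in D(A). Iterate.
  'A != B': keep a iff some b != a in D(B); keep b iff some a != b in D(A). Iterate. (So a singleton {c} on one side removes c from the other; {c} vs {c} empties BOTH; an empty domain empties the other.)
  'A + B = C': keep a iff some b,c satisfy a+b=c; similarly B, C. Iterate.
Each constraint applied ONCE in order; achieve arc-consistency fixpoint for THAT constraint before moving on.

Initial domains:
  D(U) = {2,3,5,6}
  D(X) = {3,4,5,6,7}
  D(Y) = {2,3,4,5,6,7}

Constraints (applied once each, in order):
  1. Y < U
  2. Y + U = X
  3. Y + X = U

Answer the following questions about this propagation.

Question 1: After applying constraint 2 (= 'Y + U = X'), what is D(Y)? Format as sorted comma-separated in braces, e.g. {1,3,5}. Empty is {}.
Constraint 1 (Y < U) on D(Y)={2,3,4,5,6,7} D(U)={2,3,5,6}: Y {2,3,4,5,6,7}->{2,3,4,5}; U {2,3,5,6}->{3,5,6}
Constraint 2 (Y + U = X) on D(Y)={2,3,4,5} D(U)={3,5,6} D(X)={3,4,5,6,7}: Y {2,3,4,5}->{2,3,4}; U {3,5,6}->{3,5}; X {3,4,5,6,7}->{5,6,7}
So after constraint 2: D(Y) = {2,3,4}

Answer: {2,3,4}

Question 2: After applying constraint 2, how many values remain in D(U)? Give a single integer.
Answer: 2

Derivation:
Constraint 1 (Y < U) on D(Y)={2,3,4,5,6,7} D(U)={2,3,5,6}: Y {2,3,4,5,6,7}->{2,3,4,5}; U {2,3,5,6}->{3,5,6}
Constraint 2 (Y + U = X) on D(Y)={2,3,4,5} D(U)={3,5,6} D(X)={3,4,5,6,7}: Y {2,3,4,5}->{2,3,4}; U {3,5,6}->{3,5}; X {3,4,5,6,7}->{5,6,7}
So after constraint 2: D(U)={3,5}, size = 2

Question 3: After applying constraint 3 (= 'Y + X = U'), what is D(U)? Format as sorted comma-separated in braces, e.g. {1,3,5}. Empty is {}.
Answer: {}

Derivation:
Constraint 1 (Y < U) on D(Y)={2,3,4,5,6,7} D(U)={2,3,5,6}: Y {2,3,4,5,6,7}->{2,3,4,5}; U {2,3,5,6}->{3,5,6}
Constraint 2 (Y + U = X) on D(Y)={2,3,4,5} D(U)={3,5,6} D(X)={3,4,5,6,7}: Y {2,3,4,5}->{2,3,4}; U {3,5,6}->{3,5}; X {3,4,5,6,7}->{5,6,7}
Constraint 3 (Y + X = U) on D(Y)={2,3,4} D(X)={5,6,7} D(U)={3,5}: Y {2,3,4}->{}; X {5,6,7}->{}; U {3,5}->{}
So after constraint 3: D(U) = {}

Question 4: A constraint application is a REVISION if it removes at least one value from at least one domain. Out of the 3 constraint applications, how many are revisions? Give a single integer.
Constraint 1 (Y < U) on D(Y)={2,3,4,5,6,7} D(U)={2,3,5,6}: Y {2,3,4,5,6,7}->{2,3,4,5}; U {2,3,5,6}->{3,5,6} => REVISION
Constraint 2 (Y + U = X) on D(Y)={2,3,4,5} D(U)={3,5,6} D(X)={3,4,5,6,7}: Y {2,3,4,5}->{2,3,4}; U {3,5,6}->{3,5}; X {3,4,5,6,7}->{5,6,7} => REVISION
Constraint 3 (Y + X = U) on D(Y)={2,3,4} D(X)={5,6,7} D(U)={3,5}: Y {2,3,4}->{}; X {5,6,7}->{}; U {3,5}->{} => REVISION
Total revisions = 3

Answer: 3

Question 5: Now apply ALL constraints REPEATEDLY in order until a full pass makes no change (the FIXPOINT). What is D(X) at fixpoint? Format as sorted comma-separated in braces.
Answer: {}

Derivation:
pass 0 (initial): D(X)={3,4,5,6,7}
pass 1: U {2,3,5,6}->{}; X {3,4,5,6,7}->{}; Y {2,3,4,5,6,7}->{}
pass 2: no change
Fixpoint after 2 passes: D(X) = {}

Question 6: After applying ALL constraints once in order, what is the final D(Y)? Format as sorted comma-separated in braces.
Constraint 1 (Y < U) on D(Y)={2,3,4,5,6,7} D(U)={2,3,5,6}: Y {2,3,4,5,6,7}->{2,3,4,5}; U {2,3,5,6}->{3,5,6}
Constraint 2 (Y + U = X) on D(Y)={2,3,4,5} D(U)={3,5,6} D(X)={3,4,5,6,7}: Y {2,3,4,5}->{2,3,4}; U {3,5,6}->{3,5}; X {3,4,5,6,7}->{5,6,7}
Constraint 3 (Y + X = U) on D(Y)={2,3,4} D(X)={5,6,7} D(U)={3,5}: Y {2,3,4}->{}; X {5,6,7}->{}; U {3,5}->{}
So after all 3 constraints: D(Y) = {}

Answer: {}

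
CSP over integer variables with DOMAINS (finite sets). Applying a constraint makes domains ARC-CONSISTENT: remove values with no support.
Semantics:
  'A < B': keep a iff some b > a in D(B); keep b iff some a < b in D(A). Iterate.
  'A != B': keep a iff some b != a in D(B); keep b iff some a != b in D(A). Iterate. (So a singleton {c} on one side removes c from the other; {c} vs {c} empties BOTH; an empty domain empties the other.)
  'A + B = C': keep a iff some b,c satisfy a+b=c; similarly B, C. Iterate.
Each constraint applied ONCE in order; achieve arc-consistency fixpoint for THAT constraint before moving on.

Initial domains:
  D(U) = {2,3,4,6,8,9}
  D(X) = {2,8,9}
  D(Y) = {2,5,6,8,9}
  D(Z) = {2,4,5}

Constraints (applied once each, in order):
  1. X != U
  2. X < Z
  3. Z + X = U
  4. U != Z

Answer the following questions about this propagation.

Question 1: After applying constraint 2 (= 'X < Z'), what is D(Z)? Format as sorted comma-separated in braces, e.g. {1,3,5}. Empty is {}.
Constraint 1 (X != U) on D(X)={2,8,9} D(U)={2,3,4,6,8,9}: no change
Constraint 2 (X < Z) on D(X)={2,8,9} D(Z)={2,4,5}: X {2,8,9}->{2}; Z {2,4,5}->{4,5}
So after constraint 2: D(Z) = {4,5}

Answer: {4,5}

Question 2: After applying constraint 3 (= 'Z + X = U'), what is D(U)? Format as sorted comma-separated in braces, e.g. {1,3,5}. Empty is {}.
Constraint 1 (X != U) on D(X)={2,8,9} D(U)={2,3,4,6,8,9}: no change
Constraint 2 (X < Z) on D(X)={2,8,9} D(Z)={2,4,5}: X {2,8,9}->{2}; Z {2,4,5}->{4,5}
Constraint 3 (Z + X = U) on D(Z)={4,5} D(X)={2} D(U)={2,3,4,6,8,9}: Z {4,5}->{4}; U {2,3,4,6,8,9}->{6}
So after constraint 3: D(U) = {6}

Answer: {6}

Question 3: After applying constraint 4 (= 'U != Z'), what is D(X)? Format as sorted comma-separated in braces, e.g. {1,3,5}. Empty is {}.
Answer: {2}

Derivation:
Constraint 1 (X != U) on D(X)={2,8,9} D(U)={2,3,4,6,8,9}: no change
Constraint 2 (X < Z) on D(X)={2,8,9} D(Z)={2,4,5}: X {2,8,9}->{2}; Z {2,4,5}->{4,5}
Constraint 3 (Z + X = U) on D(Z)={4,5} D(X)={2} D(U)={2,3,4,6,8,9}: Z {4,5}->{4}; U {2,3,4,6,8,9}->{6}
Constraint 4 (U != Z) on D(U)={6} D(Z)={4}: no change
So after constraint 4: D(X) = {2}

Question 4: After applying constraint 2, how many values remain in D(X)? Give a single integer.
Constraint 1 (X != U) on D(X)={2,8,9} D(U)={2,3,4,6,8,9}: no change
Constraint 2 (X < Z) on D(X)={2,8,9} D(Z)={2,4,5}: X {2,8,9}->{2}; Z {2,4,5}->{4,5}
So after constraint 2: D(X)={2}, size = 1

Answer: 1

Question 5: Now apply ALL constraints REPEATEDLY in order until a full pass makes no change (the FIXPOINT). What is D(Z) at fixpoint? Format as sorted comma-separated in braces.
pass 0 (initial): D(Z)={2,4,5}
pass 1: U {2,3,4,6,8,9}->{6}; X {2,8,9}->{2}; Z {2,4,5}->{4}
pass 2: no change
Fixpoint after 2 passes: D(Z) = {4}

Answer: {4}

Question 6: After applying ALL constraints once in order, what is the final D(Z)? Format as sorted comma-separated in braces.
Constraint 1 (X != U) on D(X)={2,8,9} D(U)={2,3,4,6,8,9}: no change
Constraint 2 (X < Z) on D(X)={2,8,9} D(Z)={2,4,5}: X {2,8,9}->{2}; Z {2,4,5}->{4,5}
Constraint 3 (Z + X = U) on D(Z)={4,5} D(X)={2} D(U)={2,3,4,6,8,9}: Z {4,5}->{4}; U {2,3,4,6,8,9}->{6}
Constraint 4 (U != Z) on D(U)={6} D(Z)={4}: no change
So after all 4 constraints: D(Z) = {4}

Answer: {4}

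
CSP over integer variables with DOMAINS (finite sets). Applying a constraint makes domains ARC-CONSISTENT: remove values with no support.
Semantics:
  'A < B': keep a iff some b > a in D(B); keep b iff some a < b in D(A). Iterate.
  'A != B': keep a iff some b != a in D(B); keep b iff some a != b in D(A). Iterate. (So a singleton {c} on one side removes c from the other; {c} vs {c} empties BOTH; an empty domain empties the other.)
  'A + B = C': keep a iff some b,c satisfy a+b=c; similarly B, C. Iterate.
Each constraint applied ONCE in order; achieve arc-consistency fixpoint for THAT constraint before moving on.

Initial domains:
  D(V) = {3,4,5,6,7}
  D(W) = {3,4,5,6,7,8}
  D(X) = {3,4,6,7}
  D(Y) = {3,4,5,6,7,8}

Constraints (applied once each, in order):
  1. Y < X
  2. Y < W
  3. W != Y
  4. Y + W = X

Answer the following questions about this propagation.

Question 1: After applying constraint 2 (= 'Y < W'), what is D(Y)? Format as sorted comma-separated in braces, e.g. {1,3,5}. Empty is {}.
Constraint 1 (Y < X) on D(Y)={3,4,5,6,7,8} D(X)={3,4,6,7}: Y {3,4,5,6,7,8}->{3,4,5,6}; X {3,4,6,7}->{4,6,7}
Constraint 2 (Y < W) on D(Y)={3,4,5,6} D(W)={3,4,5,6,7,8}: W {3,4,5,6,7,8}->{4,5,6,7,8}
So after constraint 2: D(Y) = {3,4,5,6}

Answer: {3,4,5,6}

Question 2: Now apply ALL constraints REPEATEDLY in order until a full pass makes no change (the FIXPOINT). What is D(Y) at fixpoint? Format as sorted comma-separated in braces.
Answer: {3}

Derivation:
pass 0 (initial): D(Y)={3,4,5,6,7,8}
pass 1: W {3,4,5,6,7,8}->{4}; X {3,4,6,7}->{7}; Y {3,4,5,6,7,8}->{3}
pass 2: no change
Fixpoint after 2 passes: D(Y) = {3}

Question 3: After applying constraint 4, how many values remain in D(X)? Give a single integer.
Answer: 1

Derivation:
Constraint 1 (Y < X) on D(Y)={3,4,5,6,7,8} D(X)={3,4,6,7}: Y {3,4,5,6,7,8}->{3,4,5,6}; X {3,4,6,7}->{4,6,7}
Constraint 2 (Y < W) on D(Y)={3,4,5,6} D(W)={3,4,5,6,7,8}: W {3,4,5,6,7,8}->{4,5,6,7,8}
Constraint 3 (W != Y) on D(W)={4,5,6,7,8} D(Y)={3,4,5,6}: no change
Constraint 4 (Y + W = X) on D(Y)={3,4,5,6} D(W)={4,5,6,7,8} D(X)={4,6,7}: Y {3,4,5,6}->{3}; W {4,5,6,7,8}->{4}; X {4,6,7}->{7}
So after constraint 4: D(X)={7}, size = 1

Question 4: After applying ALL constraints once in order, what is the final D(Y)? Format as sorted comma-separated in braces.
Constraint 1 (Y < X) on D(Y)={3,4,5,6,7,8} D(X)={3,4,6,7}: Y {3,4,5,6,7,8}->{3,4,5,6}; X {3,4,6,7}->{4,6,7}
Constraint 2 (Y < W) on D(Y)={3,4,5,6} D(W)={3,4,5,6,7,8}: W {3,4,5,6,7,8}->{4,5,6,7,8}
Constraint 3 (W != Y) on D(W)={4,5,6,7,8} D(Y)={3,4,5,6}: no change
Constraint 4 (Y + W = X) on D(Y)={3,4,5,6} D(W)={4,5,6,7,8} D(X)={4,6,7}: Y {3,4,5,6}->{3}; W {4,5,6,7,8}->{4}; X {4,6,7}->{7}
So after all 4 constraints: D(Y) = {3}

Answer: {3}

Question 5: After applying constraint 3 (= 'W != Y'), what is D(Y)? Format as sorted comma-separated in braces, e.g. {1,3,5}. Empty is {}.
Answer: {3,4,5,6}

Derivation:
Constraint 1 (Y < X) on D(Y)={3,4,5,6,7,8} D(X)={3,4,6,7}: Y {3,4,5,6,7,8}->{3,4,5,6}; X {3,4,6,7}->{4,6,7}
Constraint 2 (Y < W) on D(Y)={3,4,5,6} D(W)={3,4,5,6,7,8}: W {3,4,5,6,7,8}->{4,5,6,7,8}
Constraint 3 (W != Y) on D(W)={4,5,6,7,8} D(Y)={3,4,5,6}: no change
So after constraint 3: D(Y) = {3,4,5,6}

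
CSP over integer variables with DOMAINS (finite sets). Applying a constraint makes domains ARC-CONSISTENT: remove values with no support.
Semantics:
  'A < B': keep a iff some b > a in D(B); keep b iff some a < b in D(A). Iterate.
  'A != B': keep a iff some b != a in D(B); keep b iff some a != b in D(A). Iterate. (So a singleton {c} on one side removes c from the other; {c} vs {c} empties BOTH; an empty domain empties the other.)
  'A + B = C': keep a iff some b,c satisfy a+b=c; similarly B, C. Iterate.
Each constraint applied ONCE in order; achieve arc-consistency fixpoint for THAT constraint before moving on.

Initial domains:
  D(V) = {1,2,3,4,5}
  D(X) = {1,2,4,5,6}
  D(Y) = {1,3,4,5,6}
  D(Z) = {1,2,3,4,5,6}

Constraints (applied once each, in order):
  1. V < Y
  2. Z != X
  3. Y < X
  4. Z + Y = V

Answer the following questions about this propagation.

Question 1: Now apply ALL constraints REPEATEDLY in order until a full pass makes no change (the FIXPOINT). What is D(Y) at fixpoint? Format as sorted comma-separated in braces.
pass 0 (initial): D(Y)={1,3,4,5,6}
pass 1: V {1,2,3,4,5}->{4,5}; X {1,2,4,5,6}->{4,5,6}; Y {1,3,4,5,6}->{3,4}; Z {1,2,3,4,5,6}->{1,2}
pass 2: V {4,5}->{}; X {4,5,6}->{}; Y {3,4}->{}; Z {1,2}->{}
pass 3: no change
Fixpoint after 3 passes: D(Y) = {}

Answer: {}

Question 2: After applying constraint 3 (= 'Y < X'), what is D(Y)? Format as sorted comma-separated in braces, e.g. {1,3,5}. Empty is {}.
Constraint 1 (V < Y) on D(V)={1,2,3,4,5} D(Y)={1,3,4,5,6}: Y {1,3,4,5,6}->{3,4,5,6}
Constraint 2 (Z != X) on D(Z)={1,2,3,4,5,6} D(X)={1,2,4,5,6}: no change
Constraint 3 (Y < X) on D(Y)={3,4,5,6} D(X)={1,2,4,5,6}: Y {3,4,5,6}->{3,4,5}; X {1,2,4,5,6}->{4,5,6}
So after constraint 3: D(Y) = {3,4,5}

Answer: {3,4,5}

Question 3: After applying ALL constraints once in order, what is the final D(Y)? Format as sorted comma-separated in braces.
Constraint 1 (V < Y) on D(V)={1,2,3,4,5} D(Y)={1,3,4,5,6}: Y {1,3,4,5,6}->{3,4,5,6}
Constraint 2 (Z != X) on D(Z)={1,2,3,4,5,6} D(X)={1,2,4,5,6}: no change
Constraint 3 (Y < X) on D(Y)={3,4,5,6} D(X)={1,2,4,5,6}: Y {3,4,5,6}->{3,4,5}; X {1,2,4,5,6}->{4,5,6}
Constraint 4 (Z + Y = V) on D(Z)={1,2,3,4,5,6} D(Y)={3,4,5} D(V)={1,2,3,4,5}: Z {1,2,3,4,5,6}->{1,2}; Y {3,4,5}->{3,4}; V {1,2,3,4,5}->{4,5}
So after all 4 constraints: D(Y) = {3,4}

Answer: {3,4}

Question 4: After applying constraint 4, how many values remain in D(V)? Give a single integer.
Answer: 2

Derivation:
Constraint 1 (V < Y) on D(V)={1,2,3,4,5} D(Y)={1,3,4,5,6}: Y {1,3,4,5,6}->{3,4,5,6}
Constraint 2 (Z != X) on D(Z)={1,2,3,4,5,6} D(X)={1,2,4,5,6}: no change
Constraint 3 (Y < X) on D(Y)={3,4,5,6} D(X)={1,2,4,5,6}: Y {3,4,5,6}->{3,4,5}; X {1,2,4,5,6}->{4,5,6}
Constraint 4 (Z + Y = V) on D(Z)={1,2,3,4,5,6} D(Y)={3,4,5} D(V)={1,2,3,4,5}: Z {1,2,3,4,5,6}->{1,2}; Y {3,4,5}->{3,4}; V {1,2,3,4,5}->{4,5}
So after constraint 4: D(V)={4,5}, size = 2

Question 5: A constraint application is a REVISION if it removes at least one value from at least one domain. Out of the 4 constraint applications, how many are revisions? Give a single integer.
Answer: 3

Derivation:
Constraint 1 (V < Y) on D(V)={1,2,3,4,5} D(Y)={1,3,4,5,6}: Y {1,3,4,5,6}->{3,4,5,6} => REVISION
Constraint 2 (Z != X) on D(Z)={1,2,3,4,5,6} D(X)={1,2,4,5,6}: no change => not a revision
Constraint 3 (Y < X) on D(Y)={3,4,5,6} D(X)={1,2,4,5,6}: Y {3,4,5,6}->{3,4,5}; X {1,2,4,5,6}->{4,5,6} => REVISION
Constraint 4 (Z + Y = V) on D(Z)={1,2,3,4,5,6} D(Y)={3,4,5} D(V)={1,2,3,4,5}: Z {1,2,3,4,5,6}->{1,2}; Y {3,4,5}->{3,4}; V {1,2,3,4,5}->{4,5} => REVISION
Total revisions = 3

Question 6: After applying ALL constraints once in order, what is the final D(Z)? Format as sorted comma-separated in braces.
Constraint 1 (V < Y) on D(V)={1,2,3,4,5} D(Y)={1,3,4,5,6}: Y {1,3,4,5,6}->{3,4,5,6}
Constraint 2 (Z != X) on D(Z)={1,2,3,4,5,6} D(X)={1,2,4,5,6}: no change
Constraint 3 (Y < X) on D(Y)={3,4,5,6} D(X)={1,2,4,5,6}: Y {3,4,5,6}->{3,4,5}; X {1,2,4,5,6}->{4,5,6}
Constraint 4 (Z + Y = V) on D(Z)={1,2,3,4,5,6} D(Y)={3,4,5} D(V)={1,2,3,4,5}: Z {1,2,3,4,5,6}->{1,2}; Y {3,4,5}->{3,4}; V {1,2,3,4,5}->{4,5}
So after all 4 constraints: D(Z) = {1,2}

Answer: {1,2}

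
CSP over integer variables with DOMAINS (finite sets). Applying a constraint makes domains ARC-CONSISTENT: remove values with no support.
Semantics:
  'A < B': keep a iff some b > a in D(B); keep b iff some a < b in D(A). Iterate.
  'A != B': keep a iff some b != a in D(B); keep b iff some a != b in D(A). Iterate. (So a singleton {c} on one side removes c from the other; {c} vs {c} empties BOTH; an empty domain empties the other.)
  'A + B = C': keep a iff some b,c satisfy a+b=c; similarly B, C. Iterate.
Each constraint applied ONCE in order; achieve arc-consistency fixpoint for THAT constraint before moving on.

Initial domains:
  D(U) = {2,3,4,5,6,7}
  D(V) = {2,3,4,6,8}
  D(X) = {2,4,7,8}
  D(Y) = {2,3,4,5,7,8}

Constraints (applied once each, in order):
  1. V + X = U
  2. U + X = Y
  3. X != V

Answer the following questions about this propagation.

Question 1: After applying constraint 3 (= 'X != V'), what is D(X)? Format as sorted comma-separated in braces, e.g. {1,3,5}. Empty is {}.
Constraint 1 (V + X = U) on D(V)={2,3,4,6,8} D(X)={2,4,7,8} D(U)={2,3,4,5,6,7}: V {2,3,4,6,8}->{2,3,4}; X {2,4,7,8}->{2,4}; U {2,3,4,5,6,7}->{4,5,6,7}
Constraint 2 (U + X = Y) on D(U)={4,5,6,7} D(X)={2,4} D(Y)={2,3,4,5,7,8}: U {4,5,6,7}->{4,5,6}; Y {2,3,4,5,7,8}->{7,8}
Constraint 3 (X != V) on D(X)={2,4} D(V)={2,3,4}: no change
So after constraint 3: D(X) = {2,4}

Answer: {2,4}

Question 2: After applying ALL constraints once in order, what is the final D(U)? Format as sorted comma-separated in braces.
Constraint 1 (V + X = U) on D(V)={2,3,4,6,8} D(X)={2,4,7,8} D(U)={2,3,4,5,6,7}: V {2,3,4,6,8}->{2,3,4}; X {2,4,7,8}->{2,4}; U {2,3,4,5,6,7}->{4,5,6,7}
Constraint 2 (U + X = Y) on D(U)={4,5,6,7} D(X)={2,4} D(Y)={2,3,4,5,7,8}: U {4,5,6,7}->{4,5,6}; Y {2,3,4,5,7,8}->{7,8}
Constraint 3 (X != V) on D(X)={2,4} D(V)={2,3,4}: no change
So after all 3 constraints: D(U) = {4,5,6}

Answer: {4,5,6}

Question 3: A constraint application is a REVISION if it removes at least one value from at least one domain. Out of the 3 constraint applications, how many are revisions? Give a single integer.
Answer: 2

Derivation:
Constraint 1 (V + X = U) on D(V)={2,3,4,6,8} D(X)={2,4,7,8} D(U)={2,3,4,5,6,7}: V {2,3,4,6,8}->{2,3,4}; X {2,4,7,8}->{2,4}; U {2,3,4,5,6,7}->{4,5,6,7} => REVISION
Constraint 2 (U + X = Y) on D(U)={4,5,6,7} D(X)={2,4} D(Y)={2,3,4,5,7,8}: U {4,5,6,7}->{4,5,6}; Y {2,3,4,5,7,8}->{7,8} => REVISION
Constraint 3 (X != V) on D(X)={2,4} D(V)={2,3,4}: no change => not a revision
Total revisions = 2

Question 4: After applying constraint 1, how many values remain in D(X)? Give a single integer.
Answer: 2

Derivation:
Constraint 1 (V + X = U) on D(V)={2,3,4,6,8} D(X)={2,4,7,8} D(U)={2,3,4,5,6,7}: V {2,3,4,6,8}->{2,3,4}; X {2,4,7,8}->{2,4}; U {2,3,4,5,6,7}->{4,5,6,7}
So after constraint 1: D(X)={2,4}, size = 2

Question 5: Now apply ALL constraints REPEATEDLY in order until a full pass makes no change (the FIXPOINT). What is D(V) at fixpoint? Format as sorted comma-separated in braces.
pass 0 (initial): D(V)={2,3,4,6,8}
pass 1: U {2,3,4,5,6,7}->{4,5,6}; V {2,3,4,6,8}->{2,3,4}; X {2,4,7,8}->{2,4}; Y {2,3,4,5,7,8}->{7,8}
pass 2: no change
Fixpoint after 2 passes: D(V) = {2,3,4}

Answer: {2,3,4}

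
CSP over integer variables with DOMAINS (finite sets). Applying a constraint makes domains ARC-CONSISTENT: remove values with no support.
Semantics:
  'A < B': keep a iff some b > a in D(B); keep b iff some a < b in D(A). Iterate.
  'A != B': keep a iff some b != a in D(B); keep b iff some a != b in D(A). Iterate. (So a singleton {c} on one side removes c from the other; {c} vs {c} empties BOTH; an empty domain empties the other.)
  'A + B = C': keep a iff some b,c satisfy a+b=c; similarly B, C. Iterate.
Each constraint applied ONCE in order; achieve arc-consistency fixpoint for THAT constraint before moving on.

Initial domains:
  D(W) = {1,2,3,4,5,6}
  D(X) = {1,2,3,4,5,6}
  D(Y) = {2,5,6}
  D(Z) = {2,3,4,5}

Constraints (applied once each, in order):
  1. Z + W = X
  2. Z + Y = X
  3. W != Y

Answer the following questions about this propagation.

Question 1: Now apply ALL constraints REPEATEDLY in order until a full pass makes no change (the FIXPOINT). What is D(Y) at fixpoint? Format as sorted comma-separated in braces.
Answer: {2}

Derivation:
pass 0 (initial): D(Y)={2,5,6}
pass 1: W {1,2,3,4,5,6}->{1,3,4}; X {1,2,3,4,5,6}->{4,5,6}; Y {2,5,6}->{2}; Z {2,3,4,5}->{2,3,4}
pass 2: no change
Fixpoint after 2 passes: D(Y) = {2}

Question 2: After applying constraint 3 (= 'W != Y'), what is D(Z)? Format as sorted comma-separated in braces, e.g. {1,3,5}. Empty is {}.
Constraint 1 (Z + W = X) on D(Z)={2,3,4,5} D(W)={1,2,3,4,5,6} D(X)={1,2,3,4,5,6}: W {1,2,3,4,5,6}->{1,2,3,4}; X {1,2,3,4,5,6}->{3,4,5,6}
Constraint 2 (Z + Y = X) on D(Z)={2,3,4,5} D(Y)={2,5,6} D(X)={3,4,5,6}: Z {2,3,4,5}->{2,3,4}; Y {2,5,6}->{2}; X {3,4,5,6}->{4,5,6}
Constraint 3 (W != Y) on D(W)={1,2,3,4} D(Y)={2}: W {1,2,3,4}->{1,3,4}
So after constraint 3: D(Z) = {2,3,4}

Answer: {2,3,4}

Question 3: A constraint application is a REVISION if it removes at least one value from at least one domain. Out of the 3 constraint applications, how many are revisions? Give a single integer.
Constraint 1 (Z + W = X) on D(Z)={2,3,4,5} D(W)={1,2,3,4,5,6} D(X)={1,2,3,4,5,6}: W {1,2,3,4,5,6}->{1,2,3,4}; X {1,2,3,4,5,6}->{3,4,5,6} => REVISION
Constraint 2 (Z + Y = X) on D(Z)={2,3,4,5} D(Y)={2,5,6} D(X)={3,4,5,6}: Z {2,3,4,5}->{2,3,4}; Y {2,5,6}->{2}; X {3,4,5,6}->{4,5,6} => REVISION
Constraint 3 (W != Y) on D(W)={1,2,3,4} D(Y)={2}: W {1,2,3,4}->{1,3,4} => REVISION
Total revisions = 3

Answer: 3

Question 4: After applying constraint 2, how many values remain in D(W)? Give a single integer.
Answer: 4

Derivation:
Constraint 1 (Z + W = X) on D(Z)={2,3,4,5} D(W)={1,2,3,4,5,6} D(X)={1,2,3,4,5,6}: W {1,2,3,4,5,6}->{1,2,3,4}; X {1,2,3,4,5,6}->{3,4,5,6}
Constraint 2 (Z + Y = X) on D(Z)={2,3,4,5} D(Y)={2,5,6} D(X)={3,4,5,6}: Z {2,3,4,5}->{2,3,4}; Y {2,5,6}->{2}; X {3,4,5,6}->{4,5,6}
So after constraint 2: D(W)={1,2,3,4}, size = 4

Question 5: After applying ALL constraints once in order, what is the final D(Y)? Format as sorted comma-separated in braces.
Answer: {2}

Derivation:
Constraint 1 (Z + W = X) on D(Z)={2,3,4,5} D(W)={1,2,3,4,5,6} D(X)={1,2,3,4,5,6}: W {1,2,3,4,5,6}->{1,2,3,4}; X {1,2,3,4,5,6}->{3,4,5,6}
Constraint 2 (Z + Y = X) on D(Z)={2,3,4,5} D(Y)={2,5,6} D(X)={3,4,5,6}: Z {2,3,4,5}->{2,3,4}; Y {2,5,6}->{2}; X {3,4,5,6}->{4,5,6}
Constraint 3 (W != Y) on D(W)={1,2,3,4} D(Y)={2}: W {1,2,3,4}->{1,3,4}
So after all 3 constraints: D(Y) = {2}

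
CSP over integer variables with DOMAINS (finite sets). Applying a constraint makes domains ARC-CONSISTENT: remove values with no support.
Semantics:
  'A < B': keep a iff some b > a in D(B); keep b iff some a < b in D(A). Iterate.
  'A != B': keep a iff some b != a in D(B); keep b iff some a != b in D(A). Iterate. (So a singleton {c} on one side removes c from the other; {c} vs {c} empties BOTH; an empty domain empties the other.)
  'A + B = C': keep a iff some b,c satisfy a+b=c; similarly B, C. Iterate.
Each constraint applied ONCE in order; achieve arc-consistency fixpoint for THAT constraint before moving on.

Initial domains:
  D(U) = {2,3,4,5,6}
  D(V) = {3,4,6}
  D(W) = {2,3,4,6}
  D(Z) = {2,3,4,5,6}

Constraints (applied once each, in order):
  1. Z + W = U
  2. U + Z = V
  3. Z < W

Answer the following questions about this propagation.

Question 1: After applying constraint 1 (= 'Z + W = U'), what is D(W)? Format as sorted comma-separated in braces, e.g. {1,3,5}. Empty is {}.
Constraint 1 (Z + W = U) on D(Z)={2,3,4,5,6} D(W)={2,3,4,6} D(U)={2,3,4,5,6}: Z {2,3,4,5,6}->{2,3,4}; W {2,3,4,6}->{2,3,4}; U {2,3,4,5,6}->{4,5,6}
So after constraint 1: D(W) = {2,3,4}

Answer: {2,3,4}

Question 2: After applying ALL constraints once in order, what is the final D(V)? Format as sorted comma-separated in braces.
Constraint 1 (Z + W = U) on D(Z)={2,3,4,5,6} D(W)={2,3,4,6} D(U)={2,3,4,5,6}: Z {2,3,4,5,6}->{2,3,4}; W {2,3,4,6}->{2,3,4}; U {2,3,4,5,6}->{4,5,6}
Constraint 2 (U + Z = V) on D(U)={4,5,6} D(Z)={2,3,4} D(V)={3,4,6}: U {4,5,6}->{4}; Z {2,3,4}->{2}; V {3,4,6}->{6}
Constraint 3 (Z < W) on D(Z)={2} D(W)={2,3,4}: W {2,3,4}->{3,4}
So after all 3 constraints: D(V) = {6}

Answer: {6}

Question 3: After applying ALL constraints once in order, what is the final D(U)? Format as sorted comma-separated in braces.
Constraint 1 (Z + W = U) on D(Z)={2,3,4,5,6} D(W)={2,3,4,6} D(U)={2,3,4,5,6}: Z {2,3,4,5,6}->{2,3,4}; W {2,3,4,6}->{2,3,4}; U {2,3,4,5,6}->{4,5,6}
Constraint 2 (U + Z = V) on D(U)={4,5,6} D(Z)={2,3,4} D(V)={3,4,6}: U {4,5,6}->{4}; Z {2,3,4}->{2}; V {3,4,6}->{6}
Constraint 3 (Z < W) on D(Z)={2} D(W)={2,3,4}: W {2,3,4}->{3,4}
So after all 3 constraints: D(U) = {4}

Answer: {4}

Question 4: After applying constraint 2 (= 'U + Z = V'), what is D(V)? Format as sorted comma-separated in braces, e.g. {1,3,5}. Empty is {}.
Constraint 1 (Z + W = U) on D(Z)={2,3,4,5,6} D(W)={2,3,4,6} D(U)={2,3,4,5,6}: Z {2,3,4,5,6}->{2,3,4}; W {2,3,4,6}->{2,3,4}; U {2,3,4,5,6}->{4,5,6}
Constraint 2 (U + Z = V) on D(U)={4,5,6} D(Z)={2,3,4} D(V)={3,4,6}: U {4,5,6}->{4}; Z {2,3,4}->{2}; V {3,4,6}->{6}
So after constraint 2: D(V) = {6}

Answer: {6}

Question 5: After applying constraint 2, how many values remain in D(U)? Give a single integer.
Answer: 1

Derivation:
Constraint 1 (Z + W = U) on D(Z)={2,3,4,5,6} D(W)={2,3,4,6} D(U)={2,3,4,5,6}: Z {2,3,4,5,6}->{2,3,4}; W {2,3,4,6}->{2,3,4}; U {2,3,4,5,6}->{4,5,6}
Constraint 2 (U + Z = V) on D(U)={4,5,6} D(Z)={2,3,4} D(V)={3,4,6}: U {4,5,6}->{4}; Z {2,3,4}->{2}; V {3,4,6}->{6}
So after constraint 2: D(U)={4}, size = 1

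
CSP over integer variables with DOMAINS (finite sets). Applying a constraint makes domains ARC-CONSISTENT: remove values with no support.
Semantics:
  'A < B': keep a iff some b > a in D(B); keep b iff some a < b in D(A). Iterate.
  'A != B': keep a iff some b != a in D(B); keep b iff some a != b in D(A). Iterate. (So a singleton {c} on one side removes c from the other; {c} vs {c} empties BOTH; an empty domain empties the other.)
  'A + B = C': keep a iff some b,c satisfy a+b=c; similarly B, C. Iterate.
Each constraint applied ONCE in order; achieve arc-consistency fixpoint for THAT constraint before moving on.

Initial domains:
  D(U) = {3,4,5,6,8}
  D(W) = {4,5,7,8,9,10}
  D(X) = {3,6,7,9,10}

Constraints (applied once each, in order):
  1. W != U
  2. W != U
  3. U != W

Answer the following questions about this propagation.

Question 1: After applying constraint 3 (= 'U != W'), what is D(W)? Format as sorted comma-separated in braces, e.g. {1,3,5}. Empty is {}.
Constraint 1 (W != U) on D(W)={4,5,7,8,9,10} D(U)={3,4,5,6,8}: no change
Constraint 2 (W != U) on D(W)={4,5,7,8,9,10} D(U)={3,4,5,6,8}: no change
Constraint 3 (U != W) on D(U)={3,4,5,6,8} D(W)={4,5,7,8,9,10}: no change
So after constraint 3: D(W) = {4,5,7,8,9,10}

Answer: {4,5,7,8,9,10}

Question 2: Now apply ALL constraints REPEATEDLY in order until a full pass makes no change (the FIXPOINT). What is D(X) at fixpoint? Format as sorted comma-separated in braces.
Answer: {3,6,7,9,10}

Derivation:
pass 0 (initial): D(X)={3,6,7,9,10}
pass 1: no change
Fixpoint after 1 passes: D(X) = {3,6,7,9,10}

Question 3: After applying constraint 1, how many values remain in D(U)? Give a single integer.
Answer: 5

Derivation:
Constraint 1 (W != U) on D(W)={4,5,7,8,9,10} D(U)={3,4,5,6,8}: no change
So after constraint 1: D(U)={3,4,5,6,8}, size = 5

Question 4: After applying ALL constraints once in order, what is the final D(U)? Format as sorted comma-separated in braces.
Answer: {3,4,5,6,8}

Derivation:
Constraint 1 (W != U) on D(W)={4,5,7,8,9,10} D(U)={3,4,5,6,8}: no change
Constraint 2 (W != U) on D(W)={4,5,7,8,9,10} D(U)={3,4,5,6,8}: no change
Constraint 3 (U != W) on D(U)={3,4,5,6,8} D(W)={4,5,7,8,9,10}: no change
So after all 3 constraints: D(U) = {3,4,5,6,8}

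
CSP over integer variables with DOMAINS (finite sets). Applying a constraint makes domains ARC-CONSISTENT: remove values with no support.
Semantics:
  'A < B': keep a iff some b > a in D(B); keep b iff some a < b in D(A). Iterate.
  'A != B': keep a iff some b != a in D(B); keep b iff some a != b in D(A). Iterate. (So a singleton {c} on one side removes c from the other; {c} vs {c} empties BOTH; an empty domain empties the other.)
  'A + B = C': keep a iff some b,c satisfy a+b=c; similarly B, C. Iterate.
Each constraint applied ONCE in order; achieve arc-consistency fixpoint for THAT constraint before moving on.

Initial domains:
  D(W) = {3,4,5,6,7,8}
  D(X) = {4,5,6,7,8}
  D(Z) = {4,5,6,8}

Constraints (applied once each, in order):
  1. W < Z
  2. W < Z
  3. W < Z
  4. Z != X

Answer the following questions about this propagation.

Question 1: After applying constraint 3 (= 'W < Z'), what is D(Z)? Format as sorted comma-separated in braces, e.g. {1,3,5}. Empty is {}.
Answer: {4,5,6,8}

Derivation:
Constraint 1 (W < Z) on D(W)={3,4,5,6,7,8} D(Z)={4,5,6,8}: W {3,4,5,6,7,8}->{3,4,5,6,7}
Constraint 2 (W < Z) on D(W)={3,4,5,6,7} D(Z)={4,5,6,8}: no change
Constraint 3 (W < Z) on D(W)={3,4,5,6,7} D(Z)={4,5,6,8}: no change
So after constraint 3: D(Z) = {4,5,6,8}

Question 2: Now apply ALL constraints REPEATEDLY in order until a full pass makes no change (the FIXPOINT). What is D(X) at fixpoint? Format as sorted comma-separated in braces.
pass 0 (initial): D(X)={4,5,6,7,8}
pass 1: W {3,4,5,6,7,8}->{3,4,5,6,7}
pass 2: no change
Fixpoint after 2 passes: D(X) = {4,5,6,7,8}

Answer: {4,5,6,7,8}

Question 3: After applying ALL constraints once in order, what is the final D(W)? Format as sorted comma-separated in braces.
Answer: {3,4,5,6,7}

Derivation:
Constraint 1 (W < Z) on D(W)={3,4,5,6,7,8} D(Z)={4,5,6,8}: W {3,4,5,6,7,8}->{3,4,5,6,7}
Constraint 2 (W < Z) on D(W)={3,4,5,6,7} D(Z)={4,5,6,8}: no change
Constraint 3 (W < Z) on D(W)={3,4,5,6,7} D(Z)={4,5,6,8}: no change
Constraint 4 (Z != X) on D(Z)={4,5,6,8} D(X)={4,5,6,7,8}: no change
So after all 4 constraints: D(W) = {3,4,5,6,7}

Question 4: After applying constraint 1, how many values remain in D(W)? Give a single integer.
Answer: 5

Derivation:
Constraint 1 (W < Z) on D(W)={3,4,5,6,7,8} D(Z)={4,5,6,8}: W {3,4,5,6,7,8}->{3,4,5,6,7}
So after constraint 1: D(W)={3,4,5,6,7}, size = 5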